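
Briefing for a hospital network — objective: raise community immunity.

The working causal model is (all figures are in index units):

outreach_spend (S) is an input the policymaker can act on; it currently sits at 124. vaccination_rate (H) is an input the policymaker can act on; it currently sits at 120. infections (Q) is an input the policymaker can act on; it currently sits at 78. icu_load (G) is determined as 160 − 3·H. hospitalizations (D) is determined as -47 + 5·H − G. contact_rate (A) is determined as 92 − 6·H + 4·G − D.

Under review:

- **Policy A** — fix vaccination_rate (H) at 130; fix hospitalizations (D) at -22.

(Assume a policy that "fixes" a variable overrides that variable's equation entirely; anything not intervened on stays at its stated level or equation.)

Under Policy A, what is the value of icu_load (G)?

Policy A (H := 130, D := -22):
  H = 130
  G = 160 − 3·130 = -230

-230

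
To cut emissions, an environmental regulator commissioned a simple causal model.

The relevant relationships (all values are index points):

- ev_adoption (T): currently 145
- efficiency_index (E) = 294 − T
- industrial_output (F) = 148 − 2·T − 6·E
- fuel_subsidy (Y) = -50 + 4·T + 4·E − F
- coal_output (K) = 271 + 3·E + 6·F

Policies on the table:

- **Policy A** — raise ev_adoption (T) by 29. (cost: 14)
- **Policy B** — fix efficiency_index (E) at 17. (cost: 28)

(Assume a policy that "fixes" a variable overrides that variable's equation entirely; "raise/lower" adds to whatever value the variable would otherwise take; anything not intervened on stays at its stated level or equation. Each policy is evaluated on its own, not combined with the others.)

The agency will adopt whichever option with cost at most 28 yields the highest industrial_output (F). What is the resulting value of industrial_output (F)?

Policy A (T + 29):
  T = 145 + 29 = 174
  E = 294 − 174 = 120
  F = 148 − 2·174 − 6·120 = -920
Policy B (E := 17):
  T = 145
  E = 17
  F = 148 − 2·145 − 6·17 = -244
Comparing — Policy A: F=-920, Policy B: F=-244. Highest is -244 (Policy B).

-244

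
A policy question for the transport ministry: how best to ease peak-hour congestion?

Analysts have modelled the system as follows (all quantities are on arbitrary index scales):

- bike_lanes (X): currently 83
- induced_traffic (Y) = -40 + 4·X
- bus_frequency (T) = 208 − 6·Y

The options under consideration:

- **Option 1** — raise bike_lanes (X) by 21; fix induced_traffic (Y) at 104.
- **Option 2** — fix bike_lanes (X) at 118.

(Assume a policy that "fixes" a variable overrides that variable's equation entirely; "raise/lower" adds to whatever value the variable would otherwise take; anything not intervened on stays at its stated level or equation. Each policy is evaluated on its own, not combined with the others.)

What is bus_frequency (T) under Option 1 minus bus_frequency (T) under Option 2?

1968

Option 1 (X + 21, Y := 104):
  X = 83 + 21 = 104
  Y = 104
  T = 208 − 6·104 = -416
Option 2 (X := 118):
  X = 118
  Y = -40 + 4·118 = 432
  T = 208 − 6·432 = -2384
T: -416 − (-2384) = 1968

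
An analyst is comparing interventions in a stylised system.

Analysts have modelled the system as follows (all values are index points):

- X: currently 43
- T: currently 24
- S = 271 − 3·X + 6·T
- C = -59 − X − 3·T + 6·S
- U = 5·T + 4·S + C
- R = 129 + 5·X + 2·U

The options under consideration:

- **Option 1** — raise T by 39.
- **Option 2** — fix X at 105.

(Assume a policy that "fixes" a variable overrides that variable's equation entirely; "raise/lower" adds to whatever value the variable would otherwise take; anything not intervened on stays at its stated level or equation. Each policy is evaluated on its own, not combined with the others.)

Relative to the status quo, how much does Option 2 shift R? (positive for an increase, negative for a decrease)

Baseline:
  X = 43
  T = 24
  S = 271 − 3·43 + 6·24 = 286
  C = -59 − 43 − 3·24 + 6·286 = 1542
  U = 0 + 5·24 + 4·286 + 1542 = 2806
  R = 129 + 5·43 + 2·2806 = 5956
Option 2 (X := 105):
  X = 105
  T = 24
  S = 271 − 3·105 + 6·24 = 100
  C = -59 − 105 − 3·24 + 6·100 = 364
  U = 0 + 5·24 + 4·100 + 364 = 884
  R = 129 + 5·105 + 2·884 = 2422
Change in R: 2422 − 5956 = -3534

-3534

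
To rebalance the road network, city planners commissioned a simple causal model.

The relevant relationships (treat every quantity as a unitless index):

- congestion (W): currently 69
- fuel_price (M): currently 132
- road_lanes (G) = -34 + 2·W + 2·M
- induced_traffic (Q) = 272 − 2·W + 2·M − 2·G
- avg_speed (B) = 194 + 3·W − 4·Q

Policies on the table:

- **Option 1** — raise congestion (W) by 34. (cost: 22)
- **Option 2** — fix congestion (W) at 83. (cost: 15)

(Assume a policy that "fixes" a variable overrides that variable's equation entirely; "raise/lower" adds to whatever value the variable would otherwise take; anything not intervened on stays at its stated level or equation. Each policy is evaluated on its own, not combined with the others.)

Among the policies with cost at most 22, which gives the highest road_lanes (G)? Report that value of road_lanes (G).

436

Option 1 (W + 34):
  W = 69 + 34 = 103
  M = 132
  G = -34 + 2·103 + 2·132 = 436
Option 2 (W := 83):
  W = 83
  M = 132
  G = -34 + 2·83 + 2·132 = 396
Comparing — Option 1: G=436, Option 2: G=396. Highest is 436 (Option 1).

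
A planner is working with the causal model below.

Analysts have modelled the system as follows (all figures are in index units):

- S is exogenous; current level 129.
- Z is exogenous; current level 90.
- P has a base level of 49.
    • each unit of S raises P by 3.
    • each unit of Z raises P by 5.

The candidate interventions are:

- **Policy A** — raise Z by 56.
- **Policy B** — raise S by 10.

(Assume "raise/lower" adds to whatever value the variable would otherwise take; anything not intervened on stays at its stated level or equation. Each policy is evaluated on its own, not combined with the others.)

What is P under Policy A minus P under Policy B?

250

Policy A (Z + 56):
  S = 129
  Z = 90 + 56 = 146
  P = 49 + 3·129 + 5·146 = 1166
Policy B (S + 10):
  S = 129 + 10 = 139
  Z = 90
  P = 49 + 3·139 + 5·90 = 916
P: 1166 − 916 = 250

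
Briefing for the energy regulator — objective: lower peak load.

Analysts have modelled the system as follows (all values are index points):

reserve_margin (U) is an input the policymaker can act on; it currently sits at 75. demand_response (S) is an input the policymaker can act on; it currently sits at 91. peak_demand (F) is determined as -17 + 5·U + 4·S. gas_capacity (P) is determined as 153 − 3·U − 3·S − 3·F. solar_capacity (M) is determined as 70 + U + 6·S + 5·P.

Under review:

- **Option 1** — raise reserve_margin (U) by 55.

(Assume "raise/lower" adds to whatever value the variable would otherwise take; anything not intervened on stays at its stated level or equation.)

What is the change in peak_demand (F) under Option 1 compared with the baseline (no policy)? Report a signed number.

275

Baseline:
  U = 75
  S = 91
  F = -17 + 5·75 + 4·91 = 722
Option 1 (U + 55):
  U = 75 + 55 = 130
  S = 91
  F = -17 + 5·130 + 4·91 = 997
Change in F: 997 − 722 = 275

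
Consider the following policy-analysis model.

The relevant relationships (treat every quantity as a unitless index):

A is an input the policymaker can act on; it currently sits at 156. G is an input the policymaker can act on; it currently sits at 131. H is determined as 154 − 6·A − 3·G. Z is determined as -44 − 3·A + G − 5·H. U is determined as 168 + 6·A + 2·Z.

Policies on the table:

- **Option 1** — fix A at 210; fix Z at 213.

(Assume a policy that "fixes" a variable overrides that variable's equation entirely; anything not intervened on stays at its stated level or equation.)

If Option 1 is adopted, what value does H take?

-1499

Option 1 (A := 210, Z := 213):
  A = 210
  G = 131
  H = 154 − 6·210 − 3·131 = -1499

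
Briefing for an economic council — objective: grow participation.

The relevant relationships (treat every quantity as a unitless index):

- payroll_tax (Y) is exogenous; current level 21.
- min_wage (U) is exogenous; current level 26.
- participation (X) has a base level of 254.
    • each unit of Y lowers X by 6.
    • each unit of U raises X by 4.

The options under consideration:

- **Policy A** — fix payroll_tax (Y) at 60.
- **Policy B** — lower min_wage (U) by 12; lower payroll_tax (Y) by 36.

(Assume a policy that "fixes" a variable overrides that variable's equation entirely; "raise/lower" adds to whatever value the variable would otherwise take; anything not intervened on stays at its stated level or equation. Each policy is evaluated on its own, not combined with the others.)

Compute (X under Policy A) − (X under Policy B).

Policy A (Y := 60):
  Y = 60
  U = 26
  X = 254 − 6·60 + 4·26 = -2
Policy B (U − 12, Y − 36):
  Y = 21 − 36 = -15
  U = 26 − 12 = 14
  X = 254 − 6·(-15) + 4·14 = 400
X: -2 − 400 = -402

-402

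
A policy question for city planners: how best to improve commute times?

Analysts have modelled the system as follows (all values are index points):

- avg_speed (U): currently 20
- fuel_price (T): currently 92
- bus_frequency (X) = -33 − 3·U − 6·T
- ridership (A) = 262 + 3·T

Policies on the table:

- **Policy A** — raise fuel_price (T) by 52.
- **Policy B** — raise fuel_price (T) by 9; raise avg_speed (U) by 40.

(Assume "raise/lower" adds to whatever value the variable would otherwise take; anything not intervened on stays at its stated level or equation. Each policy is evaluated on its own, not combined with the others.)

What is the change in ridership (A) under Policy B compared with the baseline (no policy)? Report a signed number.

27

Baseline:
  T = 92
  A = 262 + 3·92 = 538
Policy B (T + 9, U + 40):
  T = 92 + 9 = 101
  A = 262 + 3·101 = 565
Change in A: 565 − 538 = 27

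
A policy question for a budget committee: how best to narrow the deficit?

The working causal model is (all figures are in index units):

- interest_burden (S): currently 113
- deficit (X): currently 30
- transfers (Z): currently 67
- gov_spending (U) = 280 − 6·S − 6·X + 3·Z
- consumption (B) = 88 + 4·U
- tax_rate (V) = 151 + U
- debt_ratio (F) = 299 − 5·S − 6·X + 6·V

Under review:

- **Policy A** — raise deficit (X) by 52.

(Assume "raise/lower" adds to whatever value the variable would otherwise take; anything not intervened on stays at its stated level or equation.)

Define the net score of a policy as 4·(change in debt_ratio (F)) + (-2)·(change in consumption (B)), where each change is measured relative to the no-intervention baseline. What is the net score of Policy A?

-6240

Baseline:
  S = 113
  X = 30
  Z = 67
  U = 280 − 6·113 − 6·30 + 3·67 = -377
  B = 88 + 4·(-377) = -1420
  V = 151 + (-377) = -226
  F = 299 − 5·113 − 6·30 + 6·(-226) = -1802
Policy A (X + 52):
  S = 113
  X = 30 + 52 = 82
  Z = 67
  U = 280 − 6·113 − 6·82 + 3·67 = -689
  B = 88 + 4·(-689) = -2668
  V = 151 + (-689) = -538
  F = 299 − 5·113 − 6·82 + 6·(-538) = -3986
ΔF = -3986 − (-1802) = -2184; ΔB = -2668 − (-1420) = -1248
Score = 4·(-2184) + (-2)·(-1248) = -6240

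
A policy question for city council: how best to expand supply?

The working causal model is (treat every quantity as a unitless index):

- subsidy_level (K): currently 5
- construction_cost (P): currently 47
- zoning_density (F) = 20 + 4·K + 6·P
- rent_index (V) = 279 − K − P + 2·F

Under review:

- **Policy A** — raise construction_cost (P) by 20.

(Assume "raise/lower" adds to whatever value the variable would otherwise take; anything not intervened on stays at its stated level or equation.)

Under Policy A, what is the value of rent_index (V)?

Policy A (P + 20):
  K = 5
  P = 47 + 20 = 67
  F = 20 + 4·5 + 6·67 = 442
  V = 279 − 5 − 67 + 2·442 = 1091

1091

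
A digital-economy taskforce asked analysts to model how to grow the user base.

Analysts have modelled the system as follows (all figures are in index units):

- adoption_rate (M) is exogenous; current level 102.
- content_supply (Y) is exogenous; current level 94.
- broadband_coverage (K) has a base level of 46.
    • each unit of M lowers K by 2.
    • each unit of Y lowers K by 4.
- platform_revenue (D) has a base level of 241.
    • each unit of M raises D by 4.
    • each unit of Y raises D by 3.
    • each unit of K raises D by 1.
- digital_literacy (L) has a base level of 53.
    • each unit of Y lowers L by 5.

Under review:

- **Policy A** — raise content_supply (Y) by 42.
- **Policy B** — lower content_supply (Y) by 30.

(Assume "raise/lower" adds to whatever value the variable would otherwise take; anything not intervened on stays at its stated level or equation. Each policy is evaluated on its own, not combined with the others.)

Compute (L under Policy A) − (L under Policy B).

-360

Policy A (Y + 42):
  Y = 94 + 42 = 136
  L = 53 − 5·136 = -627
Policy B (Y − 30):
  Y = 94 − 30 = 64
  L = 53 − 5·64 = -267
L: -627 − (-267) = -360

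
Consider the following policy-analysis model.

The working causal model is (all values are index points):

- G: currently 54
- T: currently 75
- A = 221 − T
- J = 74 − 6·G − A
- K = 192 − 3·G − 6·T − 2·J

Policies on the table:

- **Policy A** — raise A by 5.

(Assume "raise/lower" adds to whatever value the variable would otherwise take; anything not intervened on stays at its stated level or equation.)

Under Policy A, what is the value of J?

Policy A (A + 5):
  G = 54
  T = 75
  A = 221 − 75 (+5 from intervention) = 151
  J = 74 − 6·54 − 151 = -401

-401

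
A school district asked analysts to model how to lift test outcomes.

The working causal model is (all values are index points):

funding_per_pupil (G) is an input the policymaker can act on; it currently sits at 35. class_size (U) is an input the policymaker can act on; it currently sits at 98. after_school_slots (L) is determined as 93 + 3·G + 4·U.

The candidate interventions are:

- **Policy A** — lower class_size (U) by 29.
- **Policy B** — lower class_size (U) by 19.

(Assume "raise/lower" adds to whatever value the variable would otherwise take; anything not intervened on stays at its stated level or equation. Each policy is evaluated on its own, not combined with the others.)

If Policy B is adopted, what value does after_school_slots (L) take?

514

Policy B (U − 19):
  G = 35
  U = 98 − 19 = 79
  L = 93 + 3·35 + 4·79 = 514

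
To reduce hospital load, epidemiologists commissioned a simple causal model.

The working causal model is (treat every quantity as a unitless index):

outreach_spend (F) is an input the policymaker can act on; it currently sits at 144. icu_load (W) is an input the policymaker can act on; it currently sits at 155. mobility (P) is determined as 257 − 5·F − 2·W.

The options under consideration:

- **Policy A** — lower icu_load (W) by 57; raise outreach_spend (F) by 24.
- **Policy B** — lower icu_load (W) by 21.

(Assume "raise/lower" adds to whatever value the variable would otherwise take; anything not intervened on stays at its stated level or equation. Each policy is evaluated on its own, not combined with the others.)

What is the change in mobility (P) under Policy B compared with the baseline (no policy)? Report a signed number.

Baseline:
  F = 144
  W = 155
  P = 257 − 5·144 − 2·155 = -773
Policy B (W − 21):
  F = 144
  W = 155 − 21 = 134
  P = 257 − 5·144 − 2·134 = -731
Change in P: -731 − (-773) = 42

42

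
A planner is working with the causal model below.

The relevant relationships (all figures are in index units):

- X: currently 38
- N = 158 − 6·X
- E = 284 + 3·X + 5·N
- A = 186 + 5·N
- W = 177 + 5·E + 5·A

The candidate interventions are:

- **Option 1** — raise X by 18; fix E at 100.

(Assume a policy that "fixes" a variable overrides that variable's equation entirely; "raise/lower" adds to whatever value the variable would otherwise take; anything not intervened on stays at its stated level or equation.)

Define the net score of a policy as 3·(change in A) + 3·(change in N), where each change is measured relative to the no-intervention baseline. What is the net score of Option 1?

-1944

Baseline:
  X = 38
  N = 158 − 6·38 = -70
  A = 186 + 5·(-70) = -164
Option 1 (X + 18, E := 100):
  X = 38 + 18 = 56
  N = 158 − 6·56 = -178
  A = 186 + 5·(-178) = -704
ΔA = -704 − (-164) = -540; ΔN = -178 − (-70) = -108
Score = 3·(-540) + 3·(-108) = -1944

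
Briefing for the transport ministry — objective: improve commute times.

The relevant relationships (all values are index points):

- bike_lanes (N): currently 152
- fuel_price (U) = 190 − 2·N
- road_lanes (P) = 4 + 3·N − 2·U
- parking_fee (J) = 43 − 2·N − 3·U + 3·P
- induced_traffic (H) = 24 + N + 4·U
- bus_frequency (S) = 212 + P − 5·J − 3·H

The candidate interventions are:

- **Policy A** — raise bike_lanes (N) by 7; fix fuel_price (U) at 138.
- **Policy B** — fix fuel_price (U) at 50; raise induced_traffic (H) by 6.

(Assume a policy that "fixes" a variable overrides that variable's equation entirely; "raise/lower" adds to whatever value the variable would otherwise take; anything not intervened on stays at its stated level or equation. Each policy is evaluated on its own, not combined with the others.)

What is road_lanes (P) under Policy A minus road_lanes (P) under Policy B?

Policy A (N + 7, U := 138):
  N = 152 + 7 = 159
  U = 138
  P = 4 + 3·159 − 2·138 = 205
Policy B (U := 50, H + 6):
  N = 152
  U = 50
  P = 4 + 3·152 − 2·50 = 360
P: 205 − 360 = -155

-155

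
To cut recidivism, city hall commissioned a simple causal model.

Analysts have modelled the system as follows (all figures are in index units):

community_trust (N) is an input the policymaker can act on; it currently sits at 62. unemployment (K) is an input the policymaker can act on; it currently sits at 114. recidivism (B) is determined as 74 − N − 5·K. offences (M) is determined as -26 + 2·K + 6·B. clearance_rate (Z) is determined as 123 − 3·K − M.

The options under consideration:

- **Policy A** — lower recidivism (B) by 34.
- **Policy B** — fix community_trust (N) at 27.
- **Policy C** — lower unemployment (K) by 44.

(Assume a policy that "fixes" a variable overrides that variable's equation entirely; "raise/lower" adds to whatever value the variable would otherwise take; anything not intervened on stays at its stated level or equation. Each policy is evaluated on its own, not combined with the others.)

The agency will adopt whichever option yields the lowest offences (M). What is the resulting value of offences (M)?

-3350

Policy A (B − 34):
  N = 62
  K = 114
  B = 74 − 62 − 5·114 (−34 from intervention) = -592
  M = -26 + 2·114 + 6·(-592) = -3350
Policy B (N := 27):
  N = 27
  K = 114
  B = 74 − 27 − 5·114 = -523
  M = -26 + 2·114 + 6·(-523) = -2936
Policy C (K − 44):
  N = 62
  K = 114 − 44 = 70
  B = 74 − 62 − 5·70 = -338
  M = -26 + 2·70 + 6·(-338) = -1914
Comparing — Policy A: M=-3350, Policy B: M=-2936, Policy C: M=-1914. Lowest is -3350 (Policy A).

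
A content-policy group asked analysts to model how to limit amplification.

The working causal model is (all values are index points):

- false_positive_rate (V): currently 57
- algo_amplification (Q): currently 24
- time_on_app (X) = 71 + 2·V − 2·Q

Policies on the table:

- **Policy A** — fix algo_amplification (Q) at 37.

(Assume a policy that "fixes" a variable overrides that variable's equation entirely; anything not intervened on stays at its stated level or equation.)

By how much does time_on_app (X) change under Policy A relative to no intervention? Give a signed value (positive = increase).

-26

Baseline:
  V = 57
  Q = 24
  X = 71 + 2·57 − 2·24 = 137
Policy A (Q := 37):
  V = 57
  Q = 37
  X = 71 + 2·57 − 2·37 = 111
Change in X: 111 − 137 = -26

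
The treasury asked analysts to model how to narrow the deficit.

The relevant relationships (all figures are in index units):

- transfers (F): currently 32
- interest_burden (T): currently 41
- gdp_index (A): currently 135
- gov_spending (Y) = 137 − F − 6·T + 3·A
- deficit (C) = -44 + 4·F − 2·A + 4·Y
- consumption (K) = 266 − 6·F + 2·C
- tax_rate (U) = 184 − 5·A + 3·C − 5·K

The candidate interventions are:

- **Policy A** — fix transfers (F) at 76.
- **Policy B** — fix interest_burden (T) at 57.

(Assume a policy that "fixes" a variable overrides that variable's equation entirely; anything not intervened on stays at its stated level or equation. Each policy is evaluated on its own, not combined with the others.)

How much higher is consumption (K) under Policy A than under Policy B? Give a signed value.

504

Policy A (F := 76):
  F = 76
  T = 41
  A = 135
  Y = 137 − 76 − 6·41 + 3·135 = 220
  C = -44 + 4·76 − 2·135 + 4·220 = 870
  K = 266 − 6·76 + 2·870 = 1550
Policy B (T := 57):
  F = 32
  T = 57
  A = 135
  Y = 137 − 32 − 6·57 + 3·135 = 168
  C = -44 + 4·32 − 2·135 + 4·168 = 486
  K = 266 − 6·32 + 2·486 = 1046
K: 1550 − 1046 = 504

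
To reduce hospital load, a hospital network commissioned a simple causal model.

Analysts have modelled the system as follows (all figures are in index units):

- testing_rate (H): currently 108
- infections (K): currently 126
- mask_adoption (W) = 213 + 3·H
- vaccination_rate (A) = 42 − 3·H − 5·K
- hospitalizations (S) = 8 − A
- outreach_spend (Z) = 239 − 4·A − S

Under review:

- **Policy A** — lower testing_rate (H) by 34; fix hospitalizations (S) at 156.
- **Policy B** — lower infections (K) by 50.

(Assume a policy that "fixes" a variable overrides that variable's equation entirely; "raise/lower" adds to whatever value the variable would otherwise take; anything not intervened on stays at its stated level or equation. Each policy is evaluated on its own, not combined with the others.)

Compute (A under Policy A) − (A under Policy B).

Policy A (H − 34, S := 156):
  H = 108 − 34 = 74
  K = 126
  A = 42 − 3·74 − 5·126 = -810
Policy B (K − 50):
  H = 108
  K = 126 − 50 = 76
  A = 42 − 3·108 − 5·76 = -662
A: -810 − (-662) = -148

-148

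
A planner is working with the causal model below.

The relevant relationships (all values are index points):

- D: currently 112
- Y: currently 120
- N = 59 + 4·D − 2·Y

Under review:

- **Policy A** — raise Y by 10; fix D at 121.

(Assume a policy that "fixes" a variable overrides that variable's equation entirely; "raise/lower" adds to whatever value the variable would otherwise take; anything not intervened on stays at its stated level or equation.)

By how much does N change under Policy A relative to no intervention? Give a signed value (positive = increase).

16

Baseline:
  D = 112
  Y = 120
  N = 59 + 4·112 − 2·120 = 267
Policy A (Y + 10, D := 121):
  D = 121
  Y = 120 + 10 = 130
  N = 59 + 4·121 − 2·130 = 283
Change in N: 283 − 267 = 16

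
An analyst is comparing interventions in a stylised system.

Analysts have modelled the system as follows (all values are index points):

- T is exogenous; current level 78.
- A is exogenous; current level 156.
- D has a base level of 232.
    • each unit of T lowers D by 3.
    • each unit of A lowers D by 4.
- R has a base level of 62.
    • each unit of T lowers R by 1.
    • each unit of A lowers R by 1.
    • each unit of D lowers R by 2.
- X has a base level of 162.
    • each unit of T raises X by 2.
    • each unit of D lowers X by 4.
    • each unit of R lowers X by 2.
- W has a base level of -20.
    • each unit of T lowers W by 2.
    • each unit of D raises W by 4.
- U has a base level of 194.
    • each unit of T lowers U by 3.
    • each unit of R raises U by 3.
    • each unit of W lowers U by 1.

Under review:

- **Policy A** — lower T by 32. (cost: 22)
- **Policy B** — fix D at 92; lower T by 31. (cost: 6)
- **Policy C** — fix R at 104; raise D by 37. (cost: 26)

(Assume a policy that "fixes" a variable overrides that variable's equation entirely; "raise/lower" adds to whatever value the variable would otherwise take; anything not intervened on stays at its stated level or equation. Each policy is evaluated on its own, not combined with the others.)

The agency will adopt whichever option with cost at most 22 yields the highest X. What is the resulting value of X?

538

Policy A (T − 32):
  T = 78 − 32 = 46
  A = 156
  D = 232 − 3·46 − 4·156 = -530
  R = 62 − 46 − 156 − 2·(-530) = 920
  X = 162 + 2·46 − 4·(-530) − 2·920 = 534
Policy B (D := 92, T − 31):
  T = 78 − 31 = 47
  A = 156
  D = 92
  R = 62 − 47 − 156 − 2·92 = -325
  X = 162 + 2·47 − 4·92 − 2·(-325) = 538
Comparing — Policy A: X=534, Policy B: X=538. Highest is 538 (Policy B).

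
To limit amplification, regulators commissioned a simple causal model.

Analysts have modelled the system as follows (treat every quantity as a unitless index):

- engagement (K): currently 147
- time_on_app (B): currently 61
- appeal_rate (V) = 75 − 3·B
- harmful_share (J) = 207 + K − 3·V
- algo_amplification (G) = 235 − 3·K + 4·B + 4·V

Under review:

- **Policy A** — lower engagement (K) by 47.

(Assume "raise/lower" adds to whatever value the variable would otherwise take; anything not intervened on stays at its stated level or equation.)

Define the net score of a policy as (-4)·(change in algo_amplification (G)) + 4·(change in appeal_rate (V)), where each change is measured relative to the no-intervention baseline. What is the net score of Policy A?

Baseline:
  K = 147
  B = 61
  V = 75 − 3·61 = -108
  G = 235 − 3·147 + 4·61 + 4·(-108) = -394
Policy A (K − 47):
  K = 147 − 47 = 100
  B = 61
  V = 75 − 3·61 = -108
  G = 235 − 3·100 + 4·61 + 4·(-108) = -253
ΔG = -253 − (-394) = 141; ΔV = -108 − (-108) = 0
Score = (-4)·141 + 4·0 = -564

-564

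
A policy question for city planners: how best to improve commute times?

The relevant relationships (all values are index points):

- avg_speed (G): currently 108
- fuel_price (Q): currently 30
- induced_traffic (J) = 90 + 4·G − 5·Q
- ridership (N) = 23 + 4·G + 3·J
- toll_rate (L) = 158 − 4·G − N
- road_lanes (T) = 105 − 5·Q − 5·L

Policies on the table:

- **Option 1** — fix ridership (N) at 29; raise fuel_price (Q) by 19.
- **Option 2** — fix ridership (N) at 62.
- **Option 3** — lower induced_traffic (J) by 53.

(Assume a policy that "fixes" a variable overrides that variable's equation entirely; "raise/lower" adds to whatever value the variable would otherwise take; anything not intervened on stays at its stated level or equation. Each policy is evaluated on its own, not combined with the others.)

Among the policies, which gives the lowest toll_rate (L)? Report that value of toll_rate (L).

Option 1 (N := 29, Q + 19):
  G = 108
  Q = 30 + 19 = 49
  J = 90 + 4·108 − 5·49 = 277
  N = 29
  L = 158 − 4·108 − 29 = -303
Option 2 (N := 62):
  G = 108
  Q = 30
  J = 90 + 4·108 − 5·30 = 372
  N = 62
  L = 158 − 4·108 − 62 = -336
Option 3 (J − 53):
  G = 108
  Q = 30
  J = 90 + 4·108 − 5·30 (−53 from intervention) = 319
  N = 23 + 4·108 + 3·319 = 1412
  L = 158 − 4·108 − 1412 = -1686
Comparing — Option 1: L=-303, Option 2: L=-336, Option 3: L=-1686. Lowest is -1686 (Option 3).

-1686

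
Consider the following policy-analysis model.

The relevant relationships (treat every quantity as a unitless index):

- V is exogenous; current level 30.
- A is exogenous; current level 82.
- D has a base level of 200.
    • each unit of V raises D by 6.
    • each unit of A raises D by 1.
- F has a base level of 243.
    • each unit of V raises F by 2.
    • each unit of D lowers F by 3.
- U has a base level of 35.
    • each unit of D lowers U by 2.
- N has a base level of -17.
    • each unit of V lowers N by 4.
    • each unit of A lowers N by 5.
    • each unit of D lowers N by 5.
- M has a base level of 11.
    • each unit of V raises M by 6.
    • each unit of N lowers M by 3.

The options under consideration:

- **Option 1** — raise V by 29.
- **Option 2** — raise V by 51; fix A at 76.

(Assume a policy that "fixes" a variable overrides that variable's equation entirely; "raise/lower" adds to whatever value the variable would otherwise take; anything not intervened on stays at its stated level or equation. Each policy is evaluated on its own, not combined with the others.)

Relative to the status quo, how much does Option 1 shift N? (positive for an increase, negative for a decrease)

-986

Baseline:
  V = 30
  A = 82
  D = 200 + 6·30 + 82 = 462
  N = -17 − 4·30 − 5·82 − 5·462 = -2857
Option 1 (V + 29):
  V = 30 + 29 = 59
  A = 82
  D = 200 + 6·59 + 82 = 636
  N = -17 − 4·59 − 5·82 − 5·636 = -3843
Change in N: -3843 − (-2857) = -986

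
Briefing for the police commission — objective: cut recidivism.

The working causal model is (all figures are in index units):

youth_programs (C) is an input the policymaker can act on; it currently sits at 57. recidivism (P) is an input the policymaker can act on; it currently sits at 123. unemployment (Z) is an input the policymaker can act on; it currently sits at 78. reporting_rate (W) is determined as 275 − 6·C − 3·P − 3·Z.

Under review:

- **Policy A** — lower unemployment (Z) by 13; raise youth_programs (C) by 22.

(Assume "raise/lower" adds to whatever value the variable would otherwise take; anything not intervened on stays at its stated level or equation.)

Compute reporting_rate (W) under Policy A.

Policy A (Z − 13, C + 22):
  C = 57 + 22 = 79
  P = 123
  Z = 78 − 13 = 65
  W = 275 − 6·79 − 3·123 − 3·65 = -763

-763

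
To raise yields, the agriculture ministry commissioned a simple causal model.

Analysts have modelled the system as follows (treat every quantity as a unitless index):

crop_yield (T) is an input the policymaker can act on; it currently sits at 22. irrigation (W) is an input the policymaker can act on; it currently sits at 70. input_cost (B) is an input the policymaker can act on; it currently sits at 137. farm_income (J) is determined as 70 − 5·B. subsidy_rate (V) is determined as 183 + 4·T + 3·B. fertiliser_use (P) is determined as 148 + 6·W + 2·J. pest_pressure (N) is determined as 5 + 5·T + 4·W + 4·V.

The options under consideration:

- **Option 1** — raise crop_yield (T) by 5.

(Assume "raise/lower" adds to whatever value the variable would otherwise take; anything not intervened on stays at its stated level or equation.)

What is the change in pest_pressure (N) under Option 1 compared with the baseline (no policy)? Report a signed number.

105

Baseline:
  T = 22
  W = 70
  B = 137
  V = 183 + 4·22 + 3·137 = 682
  N = 5 + 5·22 + 4·70 + 4·682 = 3123
Option 1 (T + 5):
  T = 22 + 5 = 27
  W = 70
  B = 137
  V = 183 + 4·27 + 3·137 = 702
  N = 5 + 5·27 + 4·70 + 4·702 = 3228
Change in N: 3228 − 3123 = 105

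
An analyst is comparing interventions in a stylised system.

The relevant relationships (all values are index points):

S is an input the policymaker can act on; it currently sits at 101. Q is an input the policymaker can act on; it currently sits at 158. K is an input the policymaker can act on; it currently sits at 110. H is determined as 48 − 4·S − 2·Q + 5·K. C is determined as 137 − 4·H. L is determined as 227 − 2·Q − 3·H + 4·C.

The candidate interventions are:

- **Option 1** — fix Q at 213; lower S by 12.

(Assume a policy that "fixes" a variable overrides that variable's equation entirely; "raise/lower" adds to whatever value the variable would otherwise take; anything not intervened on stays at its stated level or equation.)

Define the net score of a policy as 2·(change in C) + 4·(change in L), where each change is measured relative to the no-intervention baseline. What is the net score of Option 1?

4768

Baseline:
  S = 101
  Q = 158
  K = 110
  H = 48 − 4·101 − 2·158 + 5·110 = -122
  C = 137 − 4·(-122) = 625
  L = 227 − 2·158 − 3·(-122) + 4·625 = 2777
Option 1 (Q := 213, S − 12):
  S = 101 − 12 = 89
  Q = 213
  K = 110
  H = 48 − 4·89 − 2·213 + 5·110 = -184
  C = 137 − 4·(-184) = 873
  L = 227 − 2·213 − 3·(-184) + 4·873 = 3845
ΔC = 873 − 625 = 248; ΔL = 3845 − 2777 = 1068
Score = 2·248 + 4·1068 = 4768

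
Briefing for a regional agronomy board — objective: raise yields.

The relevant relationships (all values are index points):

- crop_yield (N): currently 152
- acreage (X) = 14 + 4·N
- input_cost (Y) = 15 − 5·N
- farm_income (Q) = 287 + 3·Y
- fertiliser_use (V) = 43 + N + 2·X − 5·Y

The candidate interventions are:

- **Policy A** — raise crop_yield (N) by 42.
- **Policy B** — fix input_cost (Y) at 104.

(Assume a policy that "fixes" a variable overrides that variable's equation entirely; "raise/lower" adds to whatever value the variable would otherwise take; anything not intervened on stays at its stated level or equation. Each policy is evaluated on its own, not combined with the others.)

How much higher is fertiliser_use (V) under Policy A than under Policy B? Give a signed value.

Policy A (N + 42):
  N = 152 + 42 = 194
  X = 14 + 4·194 = 790
  Y = 15 − 5·194 = -955
  V = 43 + 194 + 2·790 − 5·(-955) = 6592
Policy B (Y := 104):
  N = 152
  X = 14 + 4·152 = 622
  Y = 104
  V = 43 + 152 + 2·622 − 5·104 = 919
V: 6592 − 919 = 5673

5673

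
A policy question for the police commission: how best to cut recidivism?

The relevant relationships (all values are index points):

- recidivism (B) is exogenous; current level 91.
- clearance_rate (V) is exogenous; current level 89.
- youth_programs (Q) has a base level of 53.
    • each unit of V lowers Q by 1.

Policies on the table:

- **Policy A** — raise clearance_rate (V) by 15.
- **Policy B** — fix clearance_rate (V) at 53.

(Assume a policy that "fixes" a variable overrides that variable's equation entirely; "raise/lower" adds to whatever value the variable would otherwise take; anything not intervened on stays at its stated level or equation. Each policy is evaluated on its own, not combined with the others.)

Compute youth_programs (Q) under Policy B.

Policy B (V := 53):
  V = 53
  Q = 53 − 53 = 0

0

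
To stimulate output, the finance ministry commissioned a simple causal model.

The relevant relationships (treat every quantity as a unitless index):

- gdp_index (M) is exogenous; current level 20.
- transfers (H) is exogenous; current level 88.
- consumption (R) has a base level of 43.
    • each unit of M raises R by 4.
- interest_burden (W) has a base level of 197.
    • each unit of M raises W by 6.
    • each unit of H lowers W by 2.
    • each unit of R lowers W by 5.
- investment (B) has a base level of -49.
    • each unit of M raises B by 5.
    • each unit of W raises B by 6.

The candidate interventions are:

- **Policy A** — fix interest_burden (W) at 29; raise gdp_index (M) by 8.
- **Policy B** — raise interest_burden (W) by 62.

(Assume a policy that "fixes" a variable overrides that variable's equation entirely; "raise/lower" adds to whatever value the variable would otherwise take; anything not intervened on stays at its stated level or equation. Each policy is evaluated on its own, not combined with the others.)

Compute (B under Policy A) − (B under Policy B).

2686

Policy A (W := 29, M + 8):
  M = 20 + 8 = 28
  H = 88
  R = 43 + 4·28 = 155
  W = 29
  B = -49 + 5·28 + 6·29 = 265
Policy B (W + 62):
  M = 20
  H = 88
  R = 43 + 4·20 = 123
  W = 197 + 6·20 − 2·88 − 5·123 (+62 from intervention) = -412
  B = -49 + 5·20 + 6·(-412) = -2421
B: 265 − (-2421) = 2686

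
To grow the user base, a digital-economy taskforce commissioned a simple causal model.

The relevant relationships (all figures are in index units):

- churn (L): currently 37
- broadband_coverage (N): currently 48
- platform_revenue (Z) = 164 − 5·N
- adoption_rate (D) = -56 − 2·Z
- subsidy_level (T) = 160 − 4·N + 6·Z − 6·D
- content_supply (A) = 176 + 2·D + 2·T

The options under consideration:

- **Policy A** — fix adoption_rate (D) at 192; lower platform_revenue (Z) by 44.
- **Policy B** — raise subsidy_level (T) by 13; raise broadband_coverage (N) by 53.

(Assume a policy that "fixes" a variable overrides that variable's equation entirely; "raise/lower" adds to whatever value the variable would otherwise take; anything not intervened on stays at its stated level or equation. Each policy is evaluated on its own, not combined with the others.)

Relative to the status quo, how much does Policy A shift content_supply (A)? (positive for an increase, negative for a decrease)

Baseline:
  N = 48
  Z = 164 − 5·48 = -76
  D = -56 − 2·(-76) = 96
  T = 160 − 4·48 + 6·(-76) − 6·96 = -1064
  A = 176 + 2·96 + 2·(-1064) = -1760
Policy A (D := 192, Z − 44):
  N = 48
  Z = 164 − 5·48 (−44 from intervention) = -120
  D = 192
  T = 160 − 4·48 + 6·(-120) − 6·192 = -1904
  A = 176 + 2·192 + 2·(-1904) = -3248
Change in A: -3248 − (-1760) = -1488

-1488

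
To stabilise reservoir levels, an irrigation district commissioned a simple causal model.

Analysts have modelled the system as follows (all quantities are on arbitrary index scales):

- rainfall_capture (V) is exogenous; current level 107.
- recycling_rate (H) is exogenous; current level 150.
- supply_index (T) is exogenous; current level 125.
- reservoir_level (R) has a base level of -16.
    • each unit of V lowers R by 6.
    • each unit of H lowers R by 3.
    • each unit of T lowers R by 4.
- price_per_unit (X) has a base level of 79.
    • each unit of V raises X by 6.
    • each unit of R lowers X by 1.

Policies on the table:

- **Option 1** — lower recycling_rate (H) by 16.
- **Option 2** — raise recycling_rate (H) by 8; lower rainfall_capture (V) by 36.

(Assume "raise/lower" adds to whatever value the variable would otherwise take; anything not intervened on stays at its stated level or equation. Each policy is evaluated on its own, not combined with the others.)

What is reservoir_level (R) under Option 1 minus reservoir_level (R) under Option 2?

-144

Option 1 (H − 16):
  V = 107
  H = 150 − 16 = 134
  T = 125
  R = -16 − 6·107 − 3·134 − 4·125 = -1560
Option 2 (H + 8, V − 36):
  V = 107 − 36 = 71
  H = 150 + 8 = 158
  T = 125
  R = -16 − 6·71 − 3·158 − 4·125 = -1416
R: -1560 − (-1416) = -144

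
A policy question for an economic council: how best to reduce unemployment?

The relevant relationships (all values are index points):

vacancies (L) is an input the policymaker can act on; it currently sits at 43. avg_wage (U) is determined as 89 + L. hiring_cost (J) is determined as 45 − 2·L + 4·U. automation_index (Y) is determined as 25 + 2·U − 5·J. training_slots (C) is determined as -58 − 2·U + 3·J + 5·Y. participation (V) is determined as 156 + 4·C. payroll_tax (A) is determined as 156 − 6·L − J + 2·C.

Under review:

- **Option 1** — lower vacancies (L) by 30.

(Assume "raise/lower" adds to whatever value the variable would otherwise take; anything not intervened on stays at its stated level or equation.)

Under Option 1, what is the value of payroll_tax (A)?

-17371

Option 1 (L − 30):
  L = 43 − 30 = 13
  U = 89 + 13 = 102
  J = 45 − 2·13 + 4·102 = 427
  Y = 25 + 2·102 − 5·427 = -1906
  C = -58 − 2·102 + 3·427 + 5·(-1906) = -8511
  A = 156 − 6·13 − 427 + 2·(-8511) = -17371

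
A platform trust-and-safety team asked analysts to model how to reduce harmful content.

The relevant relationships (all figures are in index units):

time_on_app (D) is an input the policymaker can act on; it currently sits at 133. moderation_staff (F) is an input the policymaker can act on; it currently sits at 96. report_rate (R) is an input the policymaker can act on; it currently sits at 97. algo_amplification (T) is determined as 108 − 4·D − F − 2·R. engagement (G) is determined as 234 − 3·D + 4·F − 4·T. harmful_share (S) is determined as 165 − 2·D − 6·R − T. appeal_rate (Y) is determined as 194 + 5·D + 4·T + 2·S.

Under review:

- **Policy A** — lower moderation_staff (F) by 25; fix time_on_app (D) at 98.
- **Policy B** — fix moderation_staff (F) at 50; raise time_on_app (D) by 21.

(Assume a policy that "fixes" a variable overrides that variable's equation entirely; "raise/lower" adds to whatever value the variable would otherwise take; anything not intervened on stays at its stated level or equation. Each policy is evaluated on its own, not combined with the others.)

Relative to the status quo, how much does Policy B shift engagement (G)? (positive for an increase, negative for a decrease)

Baseline:
  D = 133
  F = 96
  R = 97
  T = 108 − 4·133 − 96 − 2·97 = -714
  G = 234 − 3·133 + 4·96 − 4·(-714) = 3075
Policy B (F := 50, D + 21):
  D = 133 + 21 = 154
  F = 50
  R = 97
  T = 108 − 4·154 − 50 − 2·97 = -752
  G = 234 − 3·154 + 4·50 − 4·(-752) = 2980
Change in G: 2980 − 3075 = -95

-95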